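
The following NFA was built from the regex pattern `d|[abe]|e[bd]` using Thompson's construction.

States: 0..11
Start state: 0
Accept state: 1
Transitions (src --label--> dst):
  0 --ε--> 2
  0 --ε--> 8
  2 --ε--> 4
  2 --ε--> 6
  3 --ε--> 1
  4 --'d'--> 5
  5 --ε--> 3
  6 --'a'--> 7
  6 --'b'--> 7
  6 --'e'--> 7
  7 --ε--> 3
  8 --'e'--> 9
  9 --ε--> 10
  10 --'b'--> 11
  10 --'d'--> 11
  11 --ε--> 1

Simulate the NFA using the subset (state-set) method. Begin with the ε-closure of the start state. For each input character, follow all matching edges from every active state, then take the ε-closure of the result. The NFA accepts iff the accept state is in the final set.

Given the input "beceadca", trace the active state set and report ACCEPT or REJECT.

initial (ε-close {0}): {0,2,4,6,8}
'b' @ 1: {1,3,7}  ✓accept
'e' @ 2: {}  — state set empty
rest 'ceadca' ignored (set empty)
after full input: {}  (accept=1 not in)

Answer: REJECT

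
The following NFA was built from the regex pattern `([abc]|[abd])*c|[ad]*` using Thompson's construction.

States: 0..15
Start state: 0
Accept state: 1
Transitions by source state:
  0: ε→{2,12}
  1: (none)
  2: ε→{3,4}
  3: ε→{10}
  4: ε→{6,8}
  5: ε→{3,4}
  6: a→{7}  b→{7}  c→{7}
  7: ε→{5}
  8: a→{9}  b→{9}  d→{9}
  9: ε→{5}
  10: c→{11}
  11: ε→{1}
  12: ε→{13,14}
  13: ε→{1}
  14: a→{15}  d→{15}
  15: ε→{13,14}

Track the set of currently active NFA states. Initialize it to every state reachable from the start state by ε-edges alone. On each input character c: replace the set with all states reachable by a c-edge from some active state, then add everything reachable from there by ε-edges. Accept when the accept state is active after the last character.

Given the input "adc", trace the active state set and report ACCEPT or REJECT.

Answer: ACCEPT

Derivation:
S₀ = ε-closure({0}) = {0,1,2,3,4,6,8,10,12,13,14}
'a' @ 1: {1,3,4,5,6,7,8,9,10,13,14,15}  (accept∈set)
'd' @ 2: {1,3,4,5,6,8,9,10,13,14,15}  (accept∈set)
'c' @ 3: {1,3,4,5,6,7,8,10,11}  (accept∈set)
final: {1,3,4,5,6,7,8,10,11}; accept 1 in set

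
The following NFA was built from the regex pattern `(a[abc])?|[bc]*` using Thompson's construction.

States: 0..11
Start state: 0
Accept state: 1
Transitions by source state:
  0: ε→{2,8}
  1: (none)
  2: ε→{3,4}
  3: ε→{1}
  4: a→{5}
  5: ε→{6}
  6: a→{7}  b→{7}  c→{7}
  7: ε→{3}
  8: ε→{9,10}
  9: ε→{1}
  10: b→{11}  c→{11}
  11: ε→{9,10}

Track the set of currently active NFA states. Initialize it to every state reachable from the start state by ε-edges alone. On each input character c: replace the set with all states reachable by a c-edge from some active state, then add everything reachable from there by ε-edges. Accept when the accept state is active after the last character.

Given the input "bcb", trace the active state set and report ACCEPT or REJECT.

Answer: ACCEPT

Steps:
initial (ε-close {0}): {0,1,2,3,4,8,9,10}
'b' @ 1: {1,9,10,11}  (accept∈set)
'c' @ 2: {1,9,10,11}  (accept∈set)
'b' @ 3: {1,9,10,11}  (accept∈set)
final: {1,9,10,11}; accept 1 in set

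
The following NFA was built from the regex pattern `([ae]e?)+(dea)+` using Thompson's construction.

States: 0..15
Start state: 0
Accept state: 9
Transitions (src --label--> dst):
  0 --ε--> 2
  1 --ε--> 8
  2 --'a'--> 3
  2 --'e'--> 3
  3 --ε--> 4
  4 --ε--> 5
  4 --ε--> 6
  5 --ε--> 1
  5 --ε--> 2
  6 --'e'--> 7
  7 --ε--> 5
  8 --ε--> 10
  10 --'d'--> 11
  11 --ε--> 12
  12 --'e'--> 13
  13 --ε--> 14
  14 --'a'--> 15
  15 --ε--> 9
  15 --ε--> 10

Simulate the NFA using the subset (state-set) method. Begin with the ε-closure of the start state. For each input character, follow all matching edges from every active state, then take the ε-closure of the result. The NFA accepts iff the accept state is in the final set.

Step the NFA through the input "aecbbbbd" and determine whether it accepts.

Answer: REJECT

Steps:
S₀ = ε-closure({0}) = {0,2}
'a' @ 1: {1,2,3,4,5,6,8,10}
'e' @ 2: {1,2,3,4,5,6,7,8,10}
'c' @ 3: {}  — dead — no transitions
rest 'bbbbd' ignored (set empty)
end set {} — state 9 not in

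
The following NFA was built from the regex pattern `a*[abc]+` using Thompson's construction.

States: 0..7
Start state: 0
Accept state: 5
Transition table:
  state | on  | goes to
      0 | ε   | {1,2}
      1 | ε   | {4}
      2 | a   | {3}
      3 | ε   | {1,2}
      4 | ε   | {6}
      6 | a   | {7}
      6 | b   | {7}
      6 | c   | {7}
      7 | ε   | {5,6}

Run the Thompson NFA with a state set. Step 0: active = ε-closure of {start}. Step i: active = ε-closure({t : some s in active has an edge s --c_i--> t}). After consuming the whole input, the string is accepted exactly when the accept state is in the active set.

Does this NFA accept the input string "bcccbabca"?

Answer: ACCEPT

Trace:
S₀ = ε-closure({0}) = {0,1,2,4,6}
'b' @ 1: {5,6,7}  [accepting]
'c' @ 2: {5,6,7}  [accepting]
'c' @ 3: {5,6,7}  [accepting]
'c' @ 4: {5,6,7}  [accepting]
'b' @ 5: {5,6,7}  [accepting]
'a' @ 6: {5,6,7}  [accepting]
'b' @ 7: {5,6,7}  [accepting]
'c' @ 8: {5,6,7}  [accepting]
'a' @ 9: {5,6,7}  [accepting]
end set {5,6,7} — state 5 in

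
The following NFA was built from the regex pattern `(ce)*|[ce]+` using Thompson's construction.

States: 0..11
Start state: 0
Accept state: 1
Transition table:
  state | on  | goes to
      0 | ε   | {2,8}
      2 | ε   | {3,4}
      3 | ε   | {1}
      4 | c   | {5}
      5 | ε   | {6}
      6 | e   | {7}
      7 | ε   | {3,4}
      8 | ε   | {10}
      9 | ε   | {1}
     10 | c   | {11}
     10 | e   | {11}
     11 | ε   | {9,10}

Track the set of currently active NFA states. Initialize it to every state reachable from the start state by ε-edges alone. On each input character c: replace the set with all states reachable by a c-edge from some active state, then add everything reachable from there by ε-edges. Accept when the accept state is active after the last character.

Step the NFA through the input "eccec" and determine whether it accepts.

initial (ε-close {0}): {0,1,2,3,4,8,10}
'e' @ 1: {1,9,10,11}  (accept∈set)
'c' @ 2: {1,9,10,11}  (accept∈set)
'c' @ 3: {1,9,10,11}  (accept∈set)
'e' @ 4: {1,9,10,11}  (accept∈set)
'c' @ 5: {1,9,10,11}  (accept∈set)
end set {1,9,10,11} — state 1 in

Answer: ACCEPT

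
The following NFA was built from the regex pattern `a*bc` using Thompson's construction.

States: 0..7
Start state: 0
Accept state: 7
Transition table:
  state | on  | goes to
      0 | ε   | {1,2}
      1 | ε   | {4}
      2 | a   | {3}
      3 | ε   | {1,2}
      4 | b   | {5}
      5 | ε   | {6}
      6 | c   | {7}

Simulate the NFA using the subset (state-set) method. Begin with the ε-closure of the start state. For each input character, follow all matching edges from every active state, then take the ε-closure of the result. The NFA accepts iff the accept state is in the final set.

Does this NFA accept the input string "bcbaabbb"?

initial (ε-close {0}): {0,1,2,4}
'b' @ 1: {5,6}
'c' @ 2: {7}  (accept∈set)
'b' @ 3: {}  — dead — no transitions
rest 'aabbb' ignored (set empty)
final: {}; accept 7 not in set

Answer: REJECT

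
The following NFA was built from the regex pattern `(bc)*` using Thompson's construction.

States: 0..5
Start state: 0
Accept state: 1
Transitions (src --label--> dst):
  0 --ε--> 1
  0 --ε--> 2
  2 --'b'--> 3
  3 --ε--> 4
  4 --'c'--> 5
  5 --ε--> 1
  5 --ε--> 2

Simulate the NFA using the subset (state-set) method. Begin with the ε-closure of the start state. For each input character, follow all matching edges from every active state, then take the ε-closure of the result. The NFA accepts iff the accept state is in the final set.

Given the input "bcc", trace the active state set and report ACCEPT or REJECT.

Answer: REJECT

Steps:
initial (ε-close {0}): {0,1,2}
'b' @ 1: {3,4}
'c' @ 2: {1,2,5}  ✓accept
'c' @ 3: {}  — no active states
end set {} — state 1 not in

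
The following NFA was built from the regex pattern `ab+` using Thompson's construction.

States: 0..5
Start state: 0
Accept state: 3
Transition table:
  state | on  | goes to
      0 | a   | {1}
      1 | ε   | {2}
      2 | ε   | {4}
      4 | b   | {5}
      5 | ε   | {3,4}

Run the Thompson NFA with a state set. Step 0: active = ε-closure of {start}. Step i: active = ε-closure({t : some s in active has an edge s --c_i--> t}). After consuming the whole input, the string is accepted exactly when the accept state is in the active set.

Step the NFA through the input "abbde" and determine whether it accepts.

Answer: REJECT

Steps:
start: ε-closure({0}) = {0}
'a' @ 1: {1,2,4}
'b' @ 2: {3,4,5}  [accepting]
'b' @ 3: {3,4,5}  [accepting]
'd' @ 4: {}  — state set empty
rest 'e' ignored (set empty)
end set {} — state 3 not in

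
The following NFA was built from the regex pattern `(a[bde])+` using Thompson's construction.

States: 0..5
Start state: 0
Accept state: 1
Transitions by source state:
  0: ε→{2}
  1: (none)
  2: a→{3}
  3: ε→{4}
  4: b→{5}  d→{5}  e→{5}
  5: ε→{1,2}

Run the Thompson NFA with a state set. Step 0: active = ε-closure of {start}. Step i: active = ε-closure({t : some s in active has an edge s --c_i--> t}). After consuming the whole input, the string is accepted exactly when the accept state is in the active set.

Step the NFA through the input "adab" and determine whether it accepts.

Answer: ACCEPT

Steps:
S₀ = ε-closure({0}) = {0,2}
'a' @ 1: {3,4}
'd' @ 2: {1,2,5}  (accept∈set)
'a' @ 3: {3,4}
'b' @ 4: {1,2,5}  (accept∈set)
final: {1,2,5}; accept 1 in set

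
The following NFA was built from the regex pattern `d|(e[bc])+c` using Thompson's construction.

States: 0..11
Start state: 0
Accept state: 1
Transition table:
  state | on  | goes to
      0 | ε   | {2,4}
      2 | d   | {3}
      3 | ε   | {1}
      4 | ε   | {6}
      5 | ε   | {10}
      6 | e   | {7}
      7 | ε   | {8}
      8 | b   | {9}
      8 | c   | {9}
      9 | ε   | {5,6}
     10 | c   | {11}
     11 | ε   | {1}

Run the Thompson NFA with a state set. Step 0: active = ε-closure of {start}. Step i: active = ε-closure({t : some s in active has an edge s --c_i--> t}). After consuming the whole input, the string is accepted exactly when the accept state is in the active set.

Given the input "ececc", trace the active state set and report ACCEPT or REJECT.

Answer: ACCEPT

Trace:
start: ε-closure({0}) = {0,2,4,6}
'e' @ 1: {7,8}
'c' @ 2: {5,6,9,10}
'e' @ 3: {7,8}
'c' @ 4: {5,6,9,10}
'c' @ 5: {1,11}  ✓accept
final: {1,11}; accept 1 in set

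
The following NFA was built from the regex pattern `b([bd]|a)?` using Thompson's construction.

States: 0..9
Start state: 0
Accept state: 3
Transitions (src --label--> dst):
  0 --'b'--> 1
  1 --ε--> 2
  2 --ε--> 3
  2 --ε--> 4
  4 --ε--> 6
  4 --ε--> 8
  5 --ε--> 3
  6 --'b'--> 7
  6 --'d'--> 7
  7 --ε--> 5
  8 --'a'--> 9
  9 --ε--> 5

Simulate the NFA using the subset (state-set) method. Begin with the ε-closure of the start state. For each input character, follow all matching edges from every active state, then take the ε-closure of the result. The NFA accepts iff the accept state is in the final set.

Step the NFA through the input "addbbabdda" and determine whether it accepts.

start: ε-closure({0}) = {0}
'a' @ 1: {}  — state set empty
rest 'ddbbabdda' ignored (set empty)
after full input: {}  (accept=3 not in)

Answer: REJECT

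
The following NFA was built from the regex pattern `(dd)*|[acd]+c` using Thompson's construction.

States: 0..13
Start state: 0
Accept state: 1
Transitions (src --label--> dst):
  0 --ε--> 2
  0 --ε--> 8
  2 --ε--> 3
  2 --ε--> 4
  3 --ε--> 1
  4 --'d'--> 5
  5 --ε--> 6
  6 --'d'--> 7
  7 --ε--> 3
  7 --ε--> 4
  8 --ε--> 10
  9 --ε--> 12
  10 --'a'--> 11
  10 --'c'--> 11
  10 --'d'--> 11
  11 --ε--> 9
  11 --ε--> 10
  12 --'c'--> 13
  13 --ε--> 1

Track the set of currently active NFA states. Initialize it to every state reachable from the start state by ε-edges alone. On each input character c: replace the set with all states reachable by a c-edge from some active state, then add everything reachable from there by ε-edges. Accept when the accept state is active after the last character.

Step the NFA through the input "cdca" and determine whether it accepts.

initial (ε-close {0}): {0,1,2,3,4,8,10}
'c' @ 1: {9,10,11,12}
'd' @ 2: {9,10,11,12}
'c' @ 3: {1,9,10,11,12,13}  (accept∈set)
'a' @ 4: {9,10,11,12}
end set {9,10,11,12} — state 1 not in

Answer: REJECT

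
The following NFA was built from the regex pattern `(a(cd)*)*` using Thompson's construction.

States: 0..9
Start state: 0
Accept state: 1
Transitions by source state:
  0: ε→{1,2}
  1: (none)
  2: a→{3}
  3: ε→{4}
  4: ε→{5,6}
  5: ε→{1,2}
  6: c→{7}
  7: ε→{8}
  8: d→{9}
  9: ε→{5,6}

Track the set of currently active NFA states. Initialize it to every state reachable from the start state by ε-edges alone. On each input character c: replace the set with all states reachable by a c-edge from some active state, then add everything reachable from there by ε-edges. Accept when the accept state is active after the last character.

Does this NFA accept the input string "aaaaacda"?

initial (ε-close {0}): {0,1,2}
'a' @ 1: {1,2,3,4,5,6}  (accept∈set)
'a' @ 2: {1,2,3,4,5,6}  (accept∈set)
'a' @ 3: {1,2,3,4,5,6}  (accept∈set)
'a' @ 4: {1,2,3,4,5,6}  (accept∈set)
'a' @ 5: {1,2,3,4,5,6}  (accept∈set)
'c' @ 6: {7,8}
'd' @ 7: {1,2,5,6,9}  (accept∈set)
'a' @ 8: {1,2,3,4,5,6}  (accept∈set)
after full input: {1,2,3,4,5,6}  (accept=1 in)

Answer: ACCEPT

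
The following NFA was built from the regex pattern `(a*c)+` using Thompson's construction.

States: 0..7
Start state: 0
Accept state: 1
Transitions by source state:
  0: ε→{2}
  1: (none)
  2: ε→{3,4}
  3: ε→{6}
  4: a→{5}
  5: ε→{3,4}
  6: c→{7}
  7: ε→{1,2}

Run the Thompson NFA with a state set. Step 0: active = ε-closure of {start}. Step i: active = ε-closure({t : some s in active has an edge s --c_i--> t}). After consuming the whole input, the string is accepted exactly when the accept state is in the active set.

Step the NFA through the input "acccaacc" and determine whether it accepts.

start: ε-closure({0}) = {0,2,3,4,6}
'a' @ 1: {3,4,5,6}
'c' @ 2: {1,2,3,4,6,7}  [accepting]
'c' @ 3: {1,2,3,4,6,7}  [accepting]
'c' @ 4: {1,2,3,4,6,7}  [accepting]
'a' @ 5: {3,4,5,6}
'a' @ 6: {3,4,5,6}
'c' @ 7: {1,2,3,4,6,7}  [accepting]
'c' @ 8: {1,2,3,4,6,7}  [accepting]
after full input: {1,2,3,4,6,7}  (accept=1 in)

Answer: ACCEPT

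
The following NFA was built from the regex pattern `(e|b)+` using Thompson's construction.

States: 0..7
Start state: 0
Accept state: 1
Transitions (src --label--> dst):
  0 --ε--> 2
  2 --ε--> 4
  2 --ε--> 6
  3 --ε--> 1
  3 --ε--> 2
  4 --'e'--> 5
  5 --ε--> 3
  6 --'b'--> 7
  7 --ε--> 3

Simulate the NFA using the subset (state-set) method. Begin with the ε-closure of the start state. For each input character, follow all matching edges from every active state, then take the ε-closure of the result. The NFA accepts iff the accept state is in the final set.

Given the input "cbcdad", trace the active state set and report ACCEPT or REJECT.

Answer: REJECT

Trace:
start: ε-closure({0}) = {0,2,4,6}
'c' @ 1: {}  — state set empty
rest 'bcdad' ignored (set empty)
final: {}; accept 1 not in set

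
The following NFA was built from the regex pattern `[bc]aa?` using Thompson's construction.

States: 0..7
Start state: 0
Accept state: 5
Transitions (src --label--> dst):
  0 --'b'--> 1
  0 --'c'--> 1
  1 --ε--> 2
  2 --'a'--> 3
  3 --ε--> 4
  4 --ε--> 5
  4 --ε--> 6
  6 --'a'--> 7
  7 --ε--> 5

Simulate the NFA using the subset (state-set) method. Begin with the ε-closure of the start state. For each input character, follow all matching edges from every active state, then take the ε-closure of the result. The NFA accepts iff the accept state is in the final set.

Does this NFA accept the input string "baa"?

initial (ε-close {0}): {0}
'b' @ 1: {1,2}
'a' @ 2: {3,4,5,6}  [accepting]
'a' @ 3: {5,7}  [accepting]
final: {5,7}; accept 5 in set

Answer: ACCEPT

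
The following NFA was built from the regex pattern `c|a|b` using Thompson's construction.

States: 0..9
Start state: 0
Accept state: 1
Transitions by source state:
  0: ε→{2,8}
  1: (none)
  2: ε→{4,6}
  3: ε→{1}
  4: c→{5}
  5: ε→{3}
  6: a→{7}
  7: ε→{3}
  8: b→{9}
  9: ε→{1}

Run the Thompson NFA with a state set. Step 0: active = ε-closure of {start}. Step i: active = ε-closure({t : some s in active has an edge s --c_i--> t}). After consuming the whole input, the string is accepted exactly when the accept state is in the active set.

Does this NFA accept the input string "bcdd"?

S₀ = ε-closure({0}) = {0,2,4,6,8}
'b' @ 1: {1,9}  ✓accept
'c' @ 2: {}  — state set empty
rest 'dd' ignored (set empty)
after full input: {}  (accept=1 not in)

Answer: REJECT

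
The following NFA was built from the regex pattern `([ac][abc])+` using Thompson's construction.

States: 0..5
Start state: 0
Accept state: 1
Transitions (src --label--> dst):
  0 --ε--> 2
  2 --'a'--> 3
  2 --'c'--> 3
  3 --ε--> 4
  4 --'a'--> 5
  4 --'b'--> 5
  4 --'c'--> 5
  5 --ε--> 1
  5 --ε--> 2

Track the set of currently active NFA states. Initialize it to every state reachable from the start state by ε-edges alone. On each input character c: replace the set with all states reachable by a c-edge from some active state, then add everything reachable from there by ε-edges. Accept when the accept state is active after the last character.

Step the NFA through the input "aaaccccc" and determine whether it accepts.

S₀ = ε-closure({0}) = {0,2}
'a' @ 1: {3,4}
'a' @ 2: {1,2,5}  (accept∈set)
'a' @ 3: {3,4}
'c' @ 4: {1,2,5}  (accept∈set)
'c' @ 5: {3,4}
'c' @ 6: {1,2,5}  (accept∈set)
'c' @ 7: {3,4}
'c' @ 8: {1,2,5}  (accept∈set)
end set {1,2,5} — state 1 in

Answer: ACCEPT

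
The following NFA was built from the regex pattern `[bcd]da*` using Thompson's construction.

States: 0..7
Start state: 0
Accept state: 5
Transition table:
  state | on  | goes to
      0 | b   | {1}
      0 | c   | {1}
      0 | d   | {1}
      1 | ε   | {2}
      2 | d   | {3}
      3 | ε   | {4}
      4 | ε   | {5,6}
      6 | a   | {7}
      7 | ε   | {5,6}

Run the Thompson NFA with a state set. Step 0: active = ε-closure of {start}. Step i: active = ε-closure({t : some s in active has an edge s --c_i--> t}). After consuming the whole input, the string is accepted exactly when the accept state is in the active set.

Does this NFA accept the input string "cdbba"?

Answer: REJECT

Steps:
S₀ = ε-closure({0}) = {0}
'c' @ 1: {1,2}
'd' @ 2: {3,4,5,6}  ✓accept
'b' @ 3: {}  — no active states
rest 'ba' ignored (set empty)
after full input: {}  (accept=5 not in)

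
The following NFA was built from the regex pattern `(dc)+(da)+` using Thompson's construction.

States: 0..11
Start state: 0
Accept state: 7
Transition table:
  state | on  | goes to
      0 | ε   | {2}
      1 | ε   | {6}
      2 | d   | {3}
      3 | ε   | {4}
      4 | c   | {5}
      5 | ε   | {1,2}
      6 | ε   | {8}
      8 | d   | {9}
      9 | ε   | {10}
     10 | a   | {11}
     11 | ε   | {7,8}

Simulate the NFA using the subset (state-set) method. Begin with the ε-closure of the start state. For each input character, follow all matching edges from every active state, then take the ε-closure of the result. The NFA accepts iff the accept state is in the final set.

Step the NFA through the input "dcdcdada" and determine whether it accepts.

Answer: ACCEPT

Derivation:
start: ε-closure({0}) = {0,2}
'd' @ 1: {3,4}
'c' @ 2: {1,2,5,6,8}
'd' @ 3: {3,4,9,10}
'c' @ 4: {1,2,5,6,8}
'd' @ 5: {3,4,9,10}
'a' @ 6: {7,8,11}  [accepting]
'd' @ 7: {9,10}
'a' @ 8: {7,8,11}  [accepting]
after full input: {7,8,11}  (accept=7 in)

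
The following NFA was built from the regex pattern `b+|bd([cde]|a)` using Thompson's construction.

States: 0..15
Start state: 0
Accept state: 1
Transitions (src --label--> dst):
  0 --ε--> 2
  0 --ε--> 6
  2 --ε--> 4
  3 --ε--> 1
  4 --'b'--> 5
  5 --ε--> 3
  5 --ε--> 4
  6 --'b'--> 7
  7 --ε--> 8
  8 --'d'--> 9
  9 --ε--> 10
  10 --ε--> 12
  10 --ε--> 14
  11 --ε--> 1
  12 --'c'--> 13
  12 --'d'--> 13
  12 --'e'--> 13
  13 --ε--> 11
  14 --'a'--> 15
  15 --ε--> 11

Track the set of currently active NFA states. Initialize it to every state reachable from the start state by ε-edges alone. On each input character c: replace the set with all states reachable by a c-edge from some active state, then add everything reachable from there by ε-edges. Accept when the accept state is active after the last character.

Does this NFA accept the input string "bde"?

start: ε-closure({0}) = {0,2,4,6}
'b' @ 1: {1,3,4,5,7,8}  ✓accept
'd' @ 2: {9,10,12,14}
'e' @ 3: {1,11,13}  ✓accept
after full input: {1,11,13}  (accept=1 in)

Answer: ACCEPT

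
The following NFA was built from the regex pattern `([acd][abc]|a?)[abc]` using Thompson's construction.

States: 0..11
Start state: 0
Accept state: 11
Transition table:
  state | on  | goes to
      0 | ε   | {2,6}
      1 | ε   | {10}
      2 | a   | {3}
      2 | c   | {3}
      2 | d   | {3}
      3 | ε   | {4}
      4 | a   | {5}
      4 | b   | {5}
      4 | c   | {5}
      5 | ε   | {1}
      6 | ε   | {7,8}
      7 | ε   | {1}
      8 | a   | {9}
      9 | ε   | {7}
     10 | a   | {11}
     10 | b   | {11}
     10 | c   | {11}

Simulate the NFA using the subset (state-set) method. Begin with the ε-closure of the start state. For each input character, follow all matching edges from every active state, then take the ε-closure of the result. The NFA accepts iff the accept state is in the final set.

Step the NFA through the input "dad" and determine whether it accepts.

Answer: REJECT

Trace:
initial (ε-close {0}): {0,1,2,6,7,8,10}
'd' @ 1: {3,4}
'a' @ 2: {1,5,10}
'd' @ 3: {}  — dead — no transitions
after full input: {}  (accept=11 not in)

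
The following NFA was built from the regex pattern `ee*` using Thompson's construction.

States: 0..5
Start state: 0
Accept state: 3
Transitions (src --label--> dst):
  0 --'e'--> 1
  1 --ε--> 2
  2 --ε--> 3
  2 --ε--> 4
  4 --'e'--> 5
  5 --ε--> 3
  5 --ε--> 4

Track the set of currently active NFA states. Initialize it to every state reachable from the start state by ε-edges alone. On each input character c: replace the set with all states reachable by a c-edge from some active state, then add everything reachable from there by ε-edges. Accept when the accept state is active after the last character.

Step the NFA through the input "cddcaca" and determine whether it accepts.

start: ε-closure({0}) = {0}
'c' @ 1: {}  — dead — no transitions
rest 'ddcaca' ignored (set empty)
final: {}; accept 3 not in set

Answer: REJECT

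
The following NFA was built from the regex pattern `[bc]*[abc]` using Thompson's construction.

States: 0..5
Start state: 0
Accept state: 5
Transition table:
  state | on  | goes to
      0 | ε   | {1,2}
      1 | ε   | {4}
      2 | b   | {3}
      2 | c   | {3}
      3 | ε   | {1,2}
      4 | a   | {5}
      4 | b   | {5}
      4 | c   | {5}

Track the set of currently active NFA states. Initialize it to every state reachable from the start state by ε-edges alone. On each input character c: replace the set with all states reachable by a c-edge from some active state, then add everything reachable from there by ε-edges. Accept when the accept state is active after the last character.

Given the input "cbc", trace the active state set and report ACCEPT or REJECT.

Answer: ACCEPT

Trace:
S₀ = ε-closure({0}) = {0,1,2,4}
'c' @ 1: {1,2,3,4,5}  (accept∈set)
'b' @ 2: {1,2,3,4,5}  (accept∈set)
'c' @ 3: {1,2,3,4,5}  (accept∈set)
final: {1,2,3,4,5}; accept 5 in set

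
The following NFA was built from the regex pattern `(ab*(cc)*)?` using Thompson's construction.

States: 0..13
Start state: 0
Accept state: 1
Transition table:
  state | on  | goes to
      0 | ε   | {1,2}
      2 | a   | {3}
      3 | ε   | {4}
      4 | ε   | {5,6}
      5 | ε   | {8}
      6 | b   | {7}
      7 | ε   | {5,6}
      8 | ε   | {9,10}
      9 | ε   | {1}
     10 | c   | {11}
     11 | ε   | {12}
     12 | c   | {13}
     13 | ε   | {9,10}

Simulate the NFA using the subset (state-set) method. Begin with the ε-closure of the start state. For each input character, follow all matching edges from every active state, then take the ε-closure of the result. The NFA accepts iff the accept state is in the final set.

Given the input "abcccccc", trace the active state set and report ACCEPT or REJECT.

S₀ = ε-closure({0}) = {0,1,2}
'a' @ 1: {1,3,4,5,6,8,9,10}  [accepting]
'b' @ 2: {1,5,6,7,8,9,10}  [accepting]
'c' @ 3: {11,12}
'c' @ 4: {1,9,10,13}  [accepting]
'c' @ 5: {11,12}
'c' @ 6: {1,9,10,13}  [accepting]
'c' @ 7: {11,12}
'c' @ 8: {1,9,10,13}  [accepting]
final: {1,9,10,13}; accept 1 in set

Answer: ACCEPT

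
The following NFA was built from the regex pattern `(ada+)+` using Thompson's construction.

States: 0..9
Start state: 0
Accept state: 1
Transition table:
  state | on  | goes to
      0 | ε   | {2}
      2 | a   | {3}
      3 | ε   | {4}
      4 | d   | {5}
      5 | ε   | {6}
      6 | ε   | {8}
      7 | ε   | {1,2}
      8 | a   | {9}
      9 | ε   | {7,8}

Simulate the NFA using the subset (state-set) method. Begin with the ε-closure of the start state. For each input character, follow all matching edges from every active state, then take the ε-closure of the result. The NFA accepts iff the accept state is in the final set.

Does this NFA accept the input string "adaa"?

S₀ = ε-closure({0}) = {0,2}
'a' @ 1: {3,4}
'd' @ 2: {5,6,8}
'a' @ 3: {1,2,7,8,9}  [accepting]
'a' @ 4: {1,2,3,4,7,8,9}  [accepting]
after full input: {1,2,3,4,7,8,9}  (accept=1 in)

Answer: ACCEPT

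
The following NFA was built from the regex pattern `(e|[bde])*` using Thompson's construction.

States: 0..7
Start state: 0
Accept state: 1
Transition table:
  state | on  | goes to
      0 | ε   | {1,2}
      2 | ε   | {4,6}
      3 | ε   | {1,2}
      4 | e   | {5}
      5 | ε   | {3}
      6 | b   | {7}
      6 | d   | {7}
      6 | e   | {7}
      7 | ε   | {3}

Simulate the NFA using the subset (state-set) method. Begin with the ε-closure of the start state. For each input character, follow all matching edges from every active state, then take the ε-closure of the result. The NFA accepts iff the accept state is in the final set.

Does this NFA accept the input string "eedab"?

Answer: REJECT

Trace:
initial (ε-close {0}): {0,1,2,4,6}
'e' @ 1: {1,2,3,4,5,6,7}  ✓accept
'e' @ 2: {1,2,3,4,5,6,7}  ✓accept
'd' @ 3: {1,2,3,4,6,7}  ✓accept
'a' @ 4: {}  — state set empty
rest 'b' ignored (set empty)
end set {} — state 1 not in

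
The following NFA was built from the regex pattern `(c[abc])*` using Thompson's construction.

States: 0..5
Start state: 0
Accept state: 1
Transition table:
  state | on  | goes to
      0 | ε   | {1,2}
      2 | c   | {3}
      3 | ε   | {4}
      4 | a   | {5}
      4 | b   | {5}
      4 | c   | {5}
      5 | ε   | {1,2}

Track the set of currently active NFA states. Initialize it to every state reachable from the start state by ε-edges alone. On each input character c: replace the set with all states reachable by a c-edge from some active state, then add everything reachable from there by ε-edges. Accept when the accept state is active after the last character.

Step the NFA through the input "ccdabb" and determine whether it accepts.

Answer: REJECT

Steps:
start: ε-closure({0}) = {0,1,2}
'c' @ 1: {3,4}
'c' @ 2: {1,2,5}  ✓accept
'd' @ 3: {}  — state set empty
rest 'abb' ignored (set empty)
final: {}; accept 1 not in set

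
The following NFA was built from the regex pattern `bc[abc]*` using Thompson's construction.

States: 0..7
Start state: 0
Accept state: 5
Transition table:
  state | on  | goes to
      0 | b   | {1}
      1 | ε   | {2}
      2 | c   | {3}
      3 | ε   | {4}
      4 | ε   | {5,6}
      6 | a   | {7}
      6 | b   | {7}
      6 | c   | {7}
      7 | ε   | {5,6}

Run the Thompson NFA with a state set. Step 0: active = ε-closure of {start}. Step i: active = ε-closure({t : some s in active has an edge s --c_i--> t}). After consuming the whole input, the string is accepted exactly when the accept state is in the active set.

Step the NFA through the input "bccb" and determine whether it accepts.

Answer: ACCEPT

Trace:
initial (ε-close {0}): {0}
'b' @ 1: {1,2}
'c' @ 2: {3,4,5,6}  (accept∈set)
'c' @ 3: {5,6,7}  (accept∈set)
'b' @ 4: {5,6,7}  (accept∈set)
final: {5,6,7}; accept 5 in set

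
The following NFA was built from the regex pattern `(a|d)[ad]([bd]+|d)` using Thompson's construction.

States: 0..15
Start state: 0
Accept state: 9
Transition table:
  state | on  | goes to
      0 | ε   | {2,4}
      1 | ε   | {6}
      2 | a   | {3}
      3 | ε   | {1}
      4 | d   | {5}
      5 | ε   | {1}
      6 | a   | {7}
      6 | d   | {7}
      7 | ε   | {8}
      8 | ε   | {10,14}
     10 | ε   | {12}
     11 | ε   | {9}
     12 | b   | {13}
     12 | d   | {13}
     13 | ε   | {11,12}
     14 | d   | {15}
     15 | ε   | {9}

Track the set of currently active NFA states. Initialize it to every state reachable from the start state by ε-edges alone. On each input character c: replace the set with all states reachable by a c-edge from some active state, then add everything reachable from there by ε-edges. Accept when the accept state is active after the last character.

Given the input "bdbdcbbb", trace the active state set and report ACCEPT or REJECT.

Answer: REJECT

Derivation:
S₀ = ε-closure({0}) = {0,2,4}
'b' @ 1: {}  — dead — no transitions
rest 'dbdcbbb' ignored (set empty)
after full input: {}  (accept=9 not in)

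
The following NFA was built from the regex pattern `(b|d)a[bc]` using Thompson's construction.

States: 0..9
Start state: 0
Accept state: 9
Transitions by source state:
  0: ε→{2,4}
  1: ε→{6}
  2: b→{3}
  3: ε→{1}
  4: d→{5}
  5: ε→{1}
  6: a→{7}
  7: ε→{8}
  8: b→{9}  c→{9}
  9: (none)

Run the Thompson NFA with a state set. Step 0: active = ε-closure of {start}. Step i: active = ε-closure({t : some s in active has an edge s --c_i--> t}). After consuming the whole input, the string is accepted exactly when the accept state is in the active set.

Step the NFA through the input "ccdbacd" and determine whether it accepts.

start: ε-closure({0}) = {0,2,4}
'c' @ 1: {}  — dead — no transitions
rest 'cdbacd' ignored (set empty)
after full input: {}  (accept=9 not in)

Answer: REJECT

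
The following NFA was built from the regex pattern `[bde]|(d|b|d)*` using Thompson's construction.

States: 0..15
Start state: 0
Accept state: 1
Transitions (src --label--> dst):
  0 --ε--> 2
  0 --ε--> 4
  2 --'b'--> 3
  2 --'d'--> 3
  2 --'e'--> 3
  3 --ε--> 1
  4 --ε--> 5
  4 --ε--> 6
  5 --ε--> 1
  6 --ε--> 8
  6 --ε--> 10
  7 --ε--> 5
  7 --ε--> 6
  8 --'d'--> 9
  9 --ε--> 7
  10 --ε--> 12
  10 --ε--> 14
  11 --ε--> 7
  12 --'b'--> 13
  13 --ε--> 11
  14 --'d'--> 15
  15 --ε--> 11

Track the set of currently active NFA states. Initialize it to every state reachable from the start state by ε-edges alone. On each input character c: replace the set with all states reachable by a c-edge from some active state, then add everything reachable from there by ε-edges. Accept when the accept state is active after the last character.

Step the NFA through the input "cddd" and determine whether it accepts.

start: ε-closure({0}) = {0,1,2,4,5,6,8,10,12,14}
'c' @ 1: {}  — dead — no transitions
rest 'ddd' ignored (set empty)
after full input: {}  (accept=1 not in)

Answer: REJECT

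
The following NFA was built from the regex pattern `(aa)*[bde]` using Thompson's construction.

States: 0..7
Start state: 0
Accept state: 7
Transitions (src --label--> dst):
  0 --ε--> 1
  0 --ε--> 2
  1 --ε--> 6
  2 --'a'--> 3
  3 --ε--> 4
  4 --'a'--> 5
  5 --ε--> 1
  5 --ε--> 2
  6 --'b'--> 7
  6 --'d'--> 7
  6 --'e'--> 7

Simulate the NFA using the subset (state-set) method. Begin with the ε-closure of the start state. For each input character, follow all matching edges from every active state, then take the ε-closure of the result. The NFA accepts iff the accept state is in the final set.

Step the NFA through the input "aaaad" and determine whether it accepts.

Answer: ACCEPT

Trace:
start: ε-closure({0}) = {0,1,2,6}
'a' @ 1: {3,4}
'a' @ 2: {1,2,5,6}
'a' @ 3: {3,4}
'a' @ 4: {1,2,5,6}
'd' @ 5: {7}  (accept∈set)
after full input: {7}  (accept=7 in)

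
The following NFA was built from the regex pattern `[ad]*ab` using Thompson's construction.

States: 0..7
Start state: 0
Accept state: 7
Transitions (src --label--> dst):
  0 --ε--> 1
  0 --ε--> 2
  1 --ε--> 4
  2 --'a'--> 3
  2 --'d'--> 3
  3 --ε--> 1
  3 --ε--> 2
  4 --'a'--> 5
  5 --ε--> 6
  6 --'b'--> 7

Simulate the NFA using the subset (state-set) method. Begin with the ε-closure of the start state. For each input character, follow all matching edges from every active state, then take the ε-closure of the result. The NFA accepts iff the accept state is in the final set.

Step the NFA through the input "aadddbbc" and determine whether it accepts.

Answer: REJECT

Trace:
initial (ε-close {0}): {0,1,2,4}
'a' @ 1: {1,2,3,4,5,6}
'a' @ 2: {1,2,3,4,5,6}
'd' @ 3: {1,2,3,4}
'd' @ 4: {1,2,3,4}
'd' @ 5: {1,2,3,4}
'b' @ 6: {}  — no active states
rest 'bc' ignored (set empty)
after full input: {}  (accept=7 not in)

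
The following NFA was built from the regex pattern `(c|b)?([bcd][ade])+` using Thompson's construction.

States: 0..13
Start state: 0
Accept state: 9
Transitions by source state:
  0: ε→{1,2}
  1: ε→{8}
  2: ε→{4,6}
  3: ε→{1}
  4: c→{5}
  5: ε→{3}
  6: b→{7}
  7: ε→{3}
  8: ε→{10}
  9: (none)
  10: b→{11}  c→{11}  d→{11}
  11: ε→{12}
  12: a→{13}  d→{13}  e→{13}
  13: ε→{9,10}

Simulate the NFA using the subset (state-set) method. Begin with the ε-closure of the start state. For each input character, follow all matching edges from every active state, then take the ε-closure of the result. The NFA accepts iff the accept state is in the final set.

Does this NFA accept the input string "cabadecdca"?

initial (ε-close {0}): {0,1,2,4,6,8,10}
'c' @ 1: {1,3,5,8,10,11,12}
'a' @ 2: {9,10,13}  (accept∈set)
'b' @ 3: {11,12}
'a' @ 4: {9,10,13}  (accept∈set)
'd' @ 5: {11,12}
'e' @ 6: {9,10,13}  (accept∈set)
'c' @ 7: {11,12}
'd' @ 8: {9,10,13}  (accept∈set)
'c' @ 9: {11,12}
'a' @ 10: {9,10,13}  (accept∈set)
final: {9,10,13}; accept 9 in set

Answer: ACCEPT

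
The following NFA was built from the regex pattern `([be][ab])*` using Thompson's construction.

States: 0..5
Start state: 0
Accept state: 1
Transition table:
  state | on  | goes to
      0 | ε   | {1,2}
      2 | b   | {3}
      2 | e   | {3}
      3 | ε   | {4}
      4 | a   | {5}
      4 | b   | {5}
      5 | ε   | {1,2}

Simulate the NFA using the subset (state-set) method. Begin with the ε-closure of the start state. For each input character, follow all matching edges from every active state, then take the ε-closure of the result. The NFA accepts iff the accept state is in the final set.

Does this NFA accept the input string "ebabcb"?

Answer: REJECT

Steps:
S₀ = ε-closure({0}) = {0,1,2}
'e' @ 1: {3,4}
'b' @ 2: {1,2,5}  (accept∈set)
'a' @ 3: {}  — state set empty
rest 'bcb' ignored (set empty)
final: {}; accept 1 not in set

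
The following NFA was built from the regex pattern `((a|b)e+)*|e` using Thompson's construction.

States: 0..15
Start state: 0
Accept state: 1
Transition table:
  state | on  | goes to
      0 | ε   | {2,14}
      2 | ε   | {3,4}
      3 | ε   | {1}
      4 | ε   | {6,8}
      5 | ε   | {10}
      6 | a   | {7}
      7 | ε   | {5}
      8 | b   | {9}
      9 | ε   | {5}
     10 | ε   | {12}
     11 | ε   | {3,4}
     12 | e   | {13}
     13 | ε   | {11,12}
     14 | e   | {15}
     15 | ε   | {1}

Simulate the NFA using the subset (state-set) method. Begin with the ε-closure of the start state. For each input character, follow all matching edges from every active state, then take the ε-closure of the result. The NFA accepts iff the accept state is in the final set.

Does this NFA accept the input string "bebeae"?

Answer: ACCEPT

Derivation:
S₀ = ε-closure({0}) = {0,1,2,3,4,6,8,14}
'b' @ 1: {5,9,10,12}
'e' @ 2: {1,3,4,6,8,11,12,13}  [accepting]
'b' @ 3: {5,9,10,12}
'e' @ 4: {1,3,4,6,8,11,12,13}  [accepting]
'a' @ 5: {5,7,10,12}
'e' @ 6: {1,3,4,6,8,11,12,13}  [accepting]
final: {1,3,4,6,8,11,12,13}; accept 1 in set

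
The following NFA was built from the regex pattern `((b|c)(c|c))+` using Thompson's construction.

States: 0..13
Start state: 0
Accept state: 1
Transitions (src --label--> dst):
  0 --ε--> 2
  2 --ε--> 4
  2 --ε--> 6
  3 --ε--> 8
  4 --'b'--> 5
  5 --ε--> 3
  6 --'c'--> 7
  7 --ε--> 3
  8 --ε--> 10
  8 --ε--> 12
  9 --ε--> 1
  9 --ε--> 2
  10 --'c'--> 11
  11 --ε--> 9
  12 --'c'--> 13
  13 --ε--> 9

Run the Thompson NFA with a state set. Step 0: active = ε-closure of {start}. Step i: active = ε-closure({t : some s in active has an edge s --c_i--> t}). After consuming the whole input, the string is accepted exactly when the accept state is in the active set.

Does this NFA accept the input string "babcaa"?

Answer: REJECT

Steps:
start: ε-closure({0}) = {0,2,4,6}
'b' @ 1: {3,5,8,10,12}
'a' @ 2: {}  — dead — no transitions
rest 'bcaa' ignored (set empty)
final: {}; accept 1 not in set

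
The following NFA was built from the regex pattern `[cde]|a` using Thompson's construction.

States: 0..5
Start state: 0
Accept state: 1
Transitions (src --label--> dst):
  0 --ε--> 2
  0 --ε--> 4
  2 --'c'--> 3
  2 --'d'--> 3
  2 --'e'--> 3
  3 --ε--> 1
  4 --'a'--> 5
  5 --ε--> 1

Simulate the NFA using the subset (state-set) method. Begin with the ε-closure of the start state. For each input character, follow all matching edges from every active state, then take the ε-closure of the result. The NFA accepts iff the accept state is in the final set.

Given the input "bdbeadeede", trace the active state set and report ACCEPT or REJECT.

Answer: REJECT

Steps:
start: ε-closure({0}) = {0,2,4}
'b' @ 1: {}  — no active states
rest 'dbeadeede' ignored (set empty)
after full input: {}  (accept=1 not in)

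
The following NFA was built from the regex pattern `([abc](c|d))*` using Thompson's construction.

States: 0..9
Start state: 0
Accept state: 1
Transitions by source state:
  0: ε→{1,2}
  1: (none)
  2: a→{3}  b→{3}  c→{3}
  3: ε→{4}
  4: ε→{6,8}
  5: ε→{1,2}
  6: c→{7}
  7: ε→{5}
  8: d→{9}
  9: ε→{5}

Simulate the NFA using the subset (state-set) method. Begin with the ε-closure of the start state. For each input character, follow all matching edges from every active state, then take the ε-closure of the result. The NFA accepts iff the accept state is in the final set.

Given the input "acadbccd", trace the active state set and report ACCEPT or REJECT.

initial (ε-close {0}): {0,1,2}
'a' @ 1: {3,4,6,8}
'c' @ 2: {1,2,5,7}  ✓accept
'a' @ 3: {3,4,6,8}
'd' @ 4: {1,2,5,9}  ✓accept
'b' @ 5: {3,4,6,8}
'c' @ 6: {1,2,5,7}  ✓accept
'c' @ 7: {3,4,6,8}
'd' @ 8: {1,2,5,9}  ✓accept
after full input: {1,2,5,9}  (accept=1 in)

Answer: ACCEPT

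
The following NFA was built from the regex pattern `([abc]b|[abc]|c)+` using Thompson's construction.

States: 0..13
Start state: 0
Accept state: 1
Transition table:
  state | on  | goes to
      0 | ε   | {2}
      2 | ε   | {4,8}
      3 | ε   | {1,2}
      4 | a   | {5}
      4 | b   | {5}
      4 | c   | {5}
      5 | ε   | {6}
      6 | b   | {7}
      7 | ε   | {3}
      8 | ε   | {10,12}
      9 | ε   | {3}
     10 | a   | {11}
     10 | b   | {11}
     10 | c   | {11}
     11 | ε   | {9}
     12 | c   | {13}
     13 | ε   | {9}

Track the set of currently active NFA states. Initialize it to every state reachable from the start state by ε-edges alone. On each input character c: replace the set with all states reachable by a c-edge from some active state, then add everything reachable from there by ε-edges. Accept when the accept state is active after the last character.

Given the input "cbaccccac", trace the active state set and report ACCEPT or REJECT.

start: ε-closure({0}) = {0,2,4,8,10,12}
'c' @ 1: {1,2,3,4,5,6,8,9,10,11,12,13}  [accepting]
'b' @ 2: {1,2,3,4,5,6,7,8,9,10,11,12}  [accepting]
'a' @ 3: {1,2,3,4,5,6,8,9,10,11,12}  [accepting]
'c' @ 4: {1,2,3,4,5,6,8,9,10,11,12,13}  [accepting]
'c' @ 5: {1,2,3,4,5,6,8,9,10,11,12,13}  [accepting]
'c' @ 6: {1,2,3,4,5,6,8,9,10,11,12,13}  [accepting]
'c' @ 7: {1,2,3,4,5,6,8,9,10,11,12,13}  [accepting]
'a' @ 8: {1,2,3,4,5,6,8,9,10,11,12}  [accepting]
'c' @ 9: {1,2,3,4,5,6,8,9,10,11,12,13}  [accepting]
after full input: {1,2,3,4,5,6,8,9,10,11,12,13}  (accept=1 in)

Answer: ACCEPT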